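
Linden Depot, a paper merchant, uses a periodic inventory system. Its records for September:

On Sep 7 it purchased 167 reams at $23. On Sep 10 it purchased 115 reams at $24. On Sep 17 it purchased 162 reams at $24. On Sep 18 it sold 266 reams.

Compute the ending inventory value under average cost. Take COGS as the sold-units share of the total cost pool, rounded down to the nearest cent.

Sep 18, sell 266: 266/444 × $10,489.00 → $6,283.95
Ending inventory (cost pool remaining) = $4,205.05
Check: goods available $10,489.00 = COGS $6,283.95 + ending $4,205.05

Ending inventory = $4,205.05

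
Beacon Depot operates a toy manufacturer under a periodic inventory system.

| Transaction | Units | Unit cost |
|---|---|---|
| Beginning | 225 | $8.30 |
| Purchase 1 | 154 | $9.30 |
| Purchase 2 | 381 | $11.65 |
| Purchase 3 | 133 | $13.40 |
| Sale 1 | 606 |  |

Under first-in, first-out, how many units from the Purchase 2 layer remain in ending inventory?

154

Sale 1 (606) [FIFO — oldest first]: 225 @ $8.30 + 154 @ $9.30 + 227 @ $11.65 = $5,944.25
Ending inventory: 154 @ $11.65 + 133 @ $13.40 = $3,576.30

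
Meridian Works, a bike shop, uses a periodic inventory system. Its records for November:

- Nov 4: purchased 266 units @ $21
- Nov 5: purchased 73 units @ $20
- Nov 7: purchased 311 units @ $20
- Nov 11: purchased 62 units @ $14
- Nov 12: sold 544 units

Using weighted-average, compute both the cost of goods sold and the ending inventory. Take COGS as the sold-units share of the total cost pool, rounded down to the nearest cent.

COGS = $10,799.01; ending inventory = $3,334.99

Nov 12, sell 544: 544/712 × $14,134.00 → $10,799.01
Ending inventory (cost pool remaining) = $3,334.99
Check: goods available $14,134.00 = COGS $10,799.01 + ending $3,334.99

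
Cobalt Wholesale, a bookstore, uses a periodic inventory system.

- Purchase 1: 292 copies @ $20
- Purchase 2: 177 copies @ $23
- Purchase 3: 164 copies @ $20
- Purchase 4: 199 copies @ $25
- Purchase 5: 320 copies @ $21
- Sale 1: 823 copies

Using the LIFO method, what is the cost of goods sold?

Sale 1 (823) [LIFO — newest first]: 320 @ $21 + 199 @ $25 + 164 @ $20 + 140 @ $23 = $18,195
Ending inventory: 292 @ $20 + 37 @ $23 = $6,691
Check: goods available $24,886 = COGS $18,195 + ending $6,691

COGS = $18,195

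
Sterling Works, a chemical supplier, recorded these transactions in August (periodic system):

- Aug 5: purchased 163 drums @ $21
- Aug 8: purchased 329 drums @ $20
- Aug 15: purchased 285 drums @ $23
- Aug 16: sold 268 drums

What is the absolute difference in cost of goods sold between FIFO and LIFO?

$641

FIFO COGS: 163 @ $21 + 105 @ $20 = $5,523
LIFO COGS: 268 @ $23 = $6,164
Difference = |$5,523 − $6,164| = $641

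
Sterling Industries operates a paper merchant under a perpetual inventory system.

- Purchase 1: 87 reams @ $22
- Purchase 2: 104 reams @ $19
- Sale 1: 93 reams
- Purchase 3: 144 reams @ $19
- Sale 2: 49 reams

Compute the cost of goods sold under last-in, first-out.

Sale 1 (93) [LIFO — newest first]: 93 @ $19 = $1,767
Sale 2 (49) [LIFO — newest first]: 49 @ $19 = $931
Total COGS = $1,767 + $931 = $2,698
Ending inventory: 87 @ $22 + 11 @ $19 + 95 @ $19 = $3,928
Check: goods available $6,626 = COGS $2,698 + ending $3,928

COGS = $2,698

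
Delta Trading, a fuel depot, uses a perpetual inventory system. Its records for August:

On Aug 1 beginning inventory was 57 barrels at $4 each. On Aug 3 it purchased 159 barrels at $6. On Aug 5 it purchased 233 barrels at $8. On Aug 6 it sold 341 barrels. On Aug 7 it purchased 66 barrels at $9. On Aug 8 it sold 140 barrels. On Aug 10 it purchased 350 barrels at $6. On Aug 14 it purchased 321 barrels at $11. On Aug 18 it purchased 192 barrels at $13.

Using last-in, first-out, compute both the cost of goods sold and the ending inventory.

Aug 6, 341 sold [LIFO — newest first]: 233 @ $8 + 108 @ $6 = $2,512
Aug 8, 140 sold [LIFO — newest first]: 66 @ $9 + 51 @ $6 + 23 @ $4 = $992
Total COGS = $2,512 + $992 = $3,504
Ending inventory: 34 @ $4 + 350 @ $6 + 321 @ $11 + 192 @ $13 = $8,263
Check: goods available $11,767 = COGS $3,504 + ending $8,263

COGS = $3,504; ending inventory = $8,263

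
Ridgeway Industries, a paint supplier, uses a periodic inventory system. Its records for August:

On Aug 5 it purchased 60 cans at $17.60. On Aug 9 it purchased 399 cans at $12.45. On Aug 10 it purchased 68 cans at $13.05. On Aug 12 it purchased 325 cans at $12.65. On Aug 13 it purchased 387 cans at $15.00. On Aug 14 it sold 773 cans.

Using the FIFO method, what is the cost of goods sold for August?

COGS = $10,022.85

Aug 14, 773 sold [FIFO — oldest first]: 60 @ $17.60 + 399 @ $12.45 + 68 @ $13.05 + 246 @ $12.65 = $10,022.85
Ending inventory: 79 @ $12.65 + 387 @ $15.00 = $6,804.35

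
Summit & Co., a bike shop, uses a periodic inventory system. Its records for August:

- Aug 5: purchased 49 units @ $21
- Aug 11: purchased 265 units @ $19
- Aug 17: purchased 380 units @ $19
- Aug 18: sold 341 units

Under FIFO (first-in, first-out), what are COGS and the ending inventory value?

COGS = $6,577; ending inventory = $6,707

Aug 18, 341 sold [FIFO — oldest first]: 49 @ $21 + 265 @ $19 + 27 @ $19 = $6,577
Ending inventory: 353 @ $19 = $6,707
Check: goods available $13,284 = COGS $6,577 + ending $6,707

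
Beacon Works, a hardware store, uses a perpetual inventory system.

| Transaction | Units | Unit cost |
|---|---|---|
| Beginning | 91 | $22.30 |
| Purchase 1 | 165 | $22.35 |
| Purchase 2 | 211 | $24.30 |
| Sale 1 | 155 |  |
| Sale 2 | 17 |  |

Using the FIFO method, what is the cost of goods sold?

COGS = $3,839.65

Sale 1 (155) [FIFO — oldest first]: 91 @ $22.30 + 64 @ $22.35 = $3,459.70
Sale 2 (17) [FIFO — oldest first]: 17 @ $22.35 = $379.95
Total COGS = $3,459.70 + $379.95 = $3,839.65
Ending inventory: 84 @ $22.35 + 211 @ $24.30 = $7,004.70
Check: goods available $10,844.35 = COGS $3,839.65 + ending $7,004.70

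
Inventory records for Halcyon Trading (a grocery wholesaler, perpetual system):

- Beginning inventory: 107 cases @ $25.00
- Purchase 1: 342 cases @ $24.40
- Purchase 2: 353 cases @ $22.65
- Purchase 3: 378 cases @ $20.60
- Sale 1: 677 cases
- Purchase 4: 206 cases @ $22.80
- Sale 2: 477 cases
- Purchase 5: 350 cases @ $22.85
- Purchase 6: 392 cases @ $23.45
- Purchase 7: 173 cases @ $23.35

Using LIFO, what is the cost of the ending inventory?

Ending inventory = $26,954.45

Sale 1 (677) [LIFO — newest first]: 378 @ $20.60 + 299 @ $22.65 = $14,559.15
Sale 2 (477) [LIFO — newest first]: 206 @ $22.80 + 54 @ $22.65 + 217 @ $24.40 = $11,214.70
Total COGS = $14,559.15 + $11,214.70 = $25,773.85
Ending inventory: 107 @ $25.00 + 125 @ $24.40 + 350 @ $22.85 + 392 @ $23.45 + 173 @ $23.35 = $26,954.45
Check: goods available $52,728.30 = COGS $25,773.85 + ending $26,954.45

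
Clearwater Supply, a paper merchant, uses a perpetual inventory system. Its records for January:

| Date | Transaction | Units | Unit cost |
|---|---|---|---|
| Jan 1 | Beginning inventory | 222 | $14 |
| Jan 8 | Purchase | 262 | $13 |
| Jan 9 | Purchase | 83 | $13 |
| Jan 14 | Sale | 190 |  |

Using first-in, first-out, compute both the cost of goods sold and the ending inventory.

Jan 14, 190 sold [FIFO — oldest first]: 190 @ $14 = $2,660
Ending inventory: 32 @ $14 + 262 @ $13 + 83 @ $13 = $4,933

COGS = $2,660; ending inventory = $4,933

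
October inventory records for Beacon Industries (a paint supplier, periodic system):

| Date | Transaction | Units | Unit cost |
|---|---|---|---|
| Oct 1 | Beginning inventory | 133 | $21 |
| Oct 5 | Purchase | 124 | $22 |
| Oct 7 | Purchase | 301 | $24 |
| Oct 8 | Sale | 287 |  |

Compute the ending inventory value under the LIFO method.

Ending inventory = $5,857

Oct 8, 287 sold [LIFO — newest first]: 287 @ $24 = $6,888
Ending inventory: 133 @ $21 + 124 @ $22 + 14 @ $24 = $5,857
Check: goods available $12,745 = COGS $6,888 + ending $5,857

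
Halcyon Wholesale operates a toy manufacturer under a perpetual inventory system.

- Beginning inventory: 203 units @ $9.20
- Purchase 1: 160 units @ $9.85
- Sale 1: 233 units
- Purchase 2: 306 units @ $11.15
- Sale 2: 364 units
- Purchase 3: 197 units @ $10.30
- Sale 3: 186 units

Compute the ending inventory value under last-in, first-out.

Sale 1 (233) [LIFO — newest first]: 160 @ $9.85 + 73 @ $9.20 = $2,247.60
Sale 2 (364) [LIFO — newest first]: 306 @ $11.15 + 58 @ $9.20 = $3,945.50
Sale 3 (186) [LIFO — newest first]: 186 @ $10.30 = $1,915.80
Total COGS = $2,247.60 + $3,945.50 + $1,915.80 = $8,108.90
Ending inventory: 72 @ $9.20 + 11 @ $10.30 = $775.70

Ending inventory = $775.70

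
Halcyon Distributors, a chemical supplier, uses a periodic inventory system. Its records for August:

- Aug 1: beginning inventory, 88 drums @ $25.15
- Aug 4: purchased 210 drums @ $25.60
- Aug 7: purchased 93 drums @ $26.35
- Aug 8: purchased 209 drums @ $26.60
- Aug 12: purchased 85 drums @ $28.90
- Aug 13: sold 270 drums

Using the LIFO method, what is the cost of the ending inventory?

Aug 13, 270 sold [LIFO — newest first]: 85 @ $28.90 + 185 @ $26.60 = $7,377.50
Ending inventory: 88 @ $25.15 + 210 @ $25.60 + 93 @ $26.35 + 24 @ $26.60 = $10,678.15
Check: goods available $18,055.65 = COGS $7,377.50 + ending $10,678.15

Ending inventory = $10,678.15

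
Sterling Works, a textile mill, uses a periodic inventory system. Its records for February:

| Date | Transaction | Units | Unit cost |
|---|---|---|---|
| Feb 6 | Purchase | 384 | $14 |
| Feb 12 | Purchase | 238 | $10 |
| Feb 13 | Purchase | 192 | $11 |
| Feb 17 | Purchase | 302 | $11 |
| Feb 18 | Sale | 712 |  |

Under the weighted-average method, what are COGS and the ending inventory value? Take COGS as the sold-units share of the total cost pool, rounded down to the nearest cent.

COGS = $8,415.12; ending inventory = $4,774.88

Feb 18, sell 712: 712/1116 × $13,190.00 → $8,415.12
Ending inventory (cost pool remaining) = $4,774.88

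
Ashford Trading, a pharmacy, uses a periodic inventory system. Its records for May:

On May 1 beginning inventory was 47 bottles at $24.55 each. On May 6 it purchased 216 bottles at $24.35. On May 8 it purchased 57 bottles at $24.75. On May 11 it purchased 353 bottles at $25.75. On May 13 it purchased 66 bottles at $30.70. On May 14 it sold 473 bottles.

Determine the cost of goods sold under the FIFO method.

COGS = $11,763.95

May 14, 473 sold [FIFO — oldest first]: 47 @ $24.55 + 216 @ $24.35 + 57 @ $24.75 + 153 @ $25.75 = $11,763.95
Ending inventory: 200 @ $25.75 + 66 @ $30.70 = $7,176.20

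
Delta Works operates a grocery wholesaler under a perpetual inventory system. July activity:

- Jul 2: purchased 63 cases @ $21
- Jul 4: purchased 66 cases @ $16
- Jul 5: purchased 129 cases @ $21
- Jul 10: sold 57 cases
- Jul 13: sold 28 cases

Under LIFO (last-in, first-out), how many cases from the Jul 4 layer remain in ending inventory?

Jul 10, 57 sold [LIFO — newest first]: 57 @ $21 = $1,197
Jul 13, 28 sold [LIFO — newest first]: 28 @ $21 = $588
Total COGS = $1,197 + $588 = $1,785
Ending inventory: 63 @ $21 + 66 @ $16 + 44 @ $21 = $3,303

66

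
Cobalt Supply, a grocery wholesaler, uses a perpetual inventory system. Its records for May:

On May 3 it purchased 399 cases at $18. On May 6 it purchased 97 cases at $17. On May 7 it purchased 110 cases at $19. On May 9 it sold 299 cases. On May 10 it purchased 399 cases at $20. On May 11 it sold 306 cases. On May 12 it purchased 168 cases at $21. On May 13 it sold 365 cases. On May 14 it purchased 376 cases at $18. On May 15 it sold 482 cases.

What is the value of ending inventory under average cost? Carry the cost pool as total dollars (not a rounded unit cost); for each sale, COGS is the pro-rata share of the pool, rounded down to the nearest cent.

Ending inventory = $1,803.48

After May 3: 399 on hand, pool $7,182.00 (≈ $18.0000 each)
After May 6: 496 on hand, pool $8,831.00 (≈ $17.8044 each)
After May 7: 606 on hand, pool $10,921.00 (≈ $18.0215 each)
May 9, sell 299: 299/606 × $10,921.00 → $5,388.41
After May 10: 706 on hand, pool $13,512.59 (≈ $19.1396 each)
May 11, sell 306: 306/706 × $13,512.59 → $5,856.73
After May 12: 568 on hand, pool $11,183.86 (≈ $19.6899 each)
May 13, sell 365: 365/568 × $11,183.86 → $7,186.81
After May 14: 579 on hand, pool $10,765.05 (≈ $18.5925 each)
May 15, sell 482: 482/579 × $10,765.05 → $8,961.57
Total COGS = $5,388.41 + $5,856.73 + $7,186.81 + $8,961.57 = $27,393.52
Ending inventory (cost pool remaining) = $1,803.48
Check: goods available $29,197.00 = COGS $27,393.52 + ending $1,803.48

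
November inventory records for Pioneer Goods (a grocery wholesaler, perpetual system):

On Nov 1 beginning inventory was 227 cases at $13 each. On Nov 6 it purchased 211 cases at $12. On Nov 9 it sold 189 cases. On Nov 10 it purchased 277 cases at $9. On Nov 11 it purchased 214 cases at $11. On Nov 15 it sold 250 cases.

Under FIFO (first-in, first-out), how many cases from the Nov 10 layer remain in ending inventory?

Nov 9, 189 sold [FIFO — oldest first]: 189 @ $13 = $2,457
Nov 15, 250 sold [FIFO — oldest first]: 38 @ $13 + 211 @ $12 + 1 @ $9 = $3,035
Total COGS = $2,457 + $3,035 = $5,492
Ending inventory: 276 @ $9 + 214 @ $11 = $4,838

276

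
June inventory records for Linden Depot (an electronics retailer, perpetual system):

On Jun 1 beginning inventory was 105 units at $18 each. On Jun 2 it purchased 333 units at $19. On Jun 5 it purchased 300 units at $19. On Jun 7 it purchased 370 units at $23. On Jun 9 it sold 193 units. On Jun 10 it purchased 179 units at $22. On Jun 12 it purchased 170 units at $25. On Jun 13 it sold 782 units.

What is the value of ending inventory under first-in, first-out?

Jun 9, 193 sold [FIFO — oldest first]: 105 @ $18 + 88 @ $19 = $3,562
Jun 13, 782 sold [FIFO — oldest first]: 245 @ $19 + 300 @ $19 + 237 @ $23 = $15,806
Total COGS = $3,562 + $15,806 = $19,368
Ending inventory: 133 @ $23 + 179 @ $22 + 170 @ $25 = $11,247

Ending inventory = $11,247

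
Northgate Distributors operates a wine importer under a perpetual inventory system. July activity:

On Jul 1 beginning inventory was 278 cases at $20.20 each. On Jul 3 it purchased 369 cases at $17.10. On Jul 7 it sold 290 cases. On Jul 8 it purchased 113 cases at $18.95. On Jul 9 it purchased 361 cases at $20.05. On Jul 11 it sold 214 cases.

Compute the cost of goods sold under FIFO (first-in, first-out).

COGS = $9,480.20

Jul 7, 290 sold [FIFO — oldest first]: 278 @ $20.20 + 12 @ $17.10 = $5,820.80
Jul 11, 214 sold [FIFO — oldest first]: 214 @ $17.10 = $3,659.40
Total COGS = $5,820.80 + $3,659.40 = $9,480.20
Ending inventory: 143 @ $17.10 + 113 @ $18.95 + 361 @ $20.05 = $11,824.70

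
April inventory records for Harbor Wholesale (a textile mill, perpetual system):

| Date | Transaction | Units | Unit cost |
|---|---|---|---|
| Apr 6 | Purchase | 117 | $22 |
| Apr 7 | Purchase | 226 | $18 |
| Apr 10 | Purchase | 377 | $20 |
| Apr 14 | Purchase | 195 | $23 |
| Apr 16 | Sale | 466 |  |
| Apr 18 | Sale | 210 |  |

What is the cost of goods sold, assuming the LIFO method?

COGS = $13,897

Apr 16, 466 sold [LIFO — newest first]: 195 @ $23 + 271 @ $20 = $9,905
Apr 18, 210 sold [LIFO — newest first]: 106 @ $20 + 104 @ $18 = $3,992
Total COGS = $9,905 + $3,992 = $13,897
Ending inventory: 117 @ $22 + 122 @ $18 = $4,770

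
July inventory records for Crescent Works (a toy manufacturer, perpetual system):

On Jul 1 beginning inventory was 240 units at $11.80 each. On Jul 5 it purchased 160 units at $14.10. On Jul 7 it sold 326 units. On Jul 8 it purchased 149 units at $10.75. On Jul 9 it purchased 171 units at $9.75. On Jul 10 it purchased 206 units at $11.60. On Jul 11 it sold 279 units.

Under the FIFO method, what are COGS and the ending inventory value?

Jul 7, 326 sold [FIFO — oldest first]: 240 @ $11.80 + 86 @ $14.10 = $4,044.60
Jul 11, 279 sold [FIFO — oldest first]: 74 @ $14.10 + 149 @ $10.75 + 56 @ $9.75 = $3,191.15
Total COGS = $4,044.60 + $3,191.15 = $7,235.75
Ending inventory: 115 @ $9.75 + 206 @ $11.60 = $3,510.85

COGS = $7,235.75; ending inventory = $3,510.85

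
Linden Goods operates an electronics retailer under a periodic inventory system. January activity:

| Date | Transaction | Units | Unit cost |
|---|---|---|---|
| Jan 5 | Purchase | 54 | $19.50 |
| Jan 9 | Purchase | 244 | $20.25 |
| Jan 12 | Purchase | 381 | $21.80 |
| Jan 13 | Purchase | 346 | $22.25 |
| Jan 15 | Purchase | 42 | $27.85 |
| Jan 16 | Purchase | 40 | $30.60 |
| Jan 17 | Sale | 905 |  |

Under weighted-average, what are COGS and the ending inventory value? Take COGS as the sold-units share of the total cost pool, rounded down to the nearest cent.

COGS = $19,941.06; ending inventory = $4,450.94

Jan 17, sell 905: 905/1107 × $24,392.00 → $19,941.06
Ending inventory (cost pool remaining) = $4,450.94
Check: goods available $24,392.00 = COGS $19,941.06 + ending $4,450.94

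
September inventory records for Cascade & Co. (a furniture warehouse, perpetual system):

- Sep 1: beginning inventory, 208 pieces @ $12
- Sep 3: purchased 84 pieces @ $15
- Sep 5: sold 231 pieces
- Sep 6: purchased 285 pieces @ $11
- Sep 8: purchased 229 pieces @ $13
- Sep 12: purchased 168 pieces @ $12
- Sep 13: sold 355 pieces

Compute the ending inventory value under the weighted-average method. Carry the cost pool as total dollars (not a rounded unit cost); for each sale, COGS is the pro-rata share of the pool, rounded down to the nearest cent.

Ending inventory = $4,654.26

After Sep 1: 208 on hand, pool $2,496.00 (≈ $12.0000 each)
After Sep 3: 292 on hand, pool $3,756.00 (≈ $12.8630 each)
Sep 5, sell 231: 231/292 × $3,756.00 → $2,971.35
After Sep 6: 346 on hand, pool $3,919.65 (≈ $11.3285 each)
After Sep 8: 575 on hand, pool $6,896.65 (≈ $11.9942 each)
After Sep 12: 743 on hand, pool $8,912.65 (≈ $11.9955 each)
Sep 13, sell 355: 355/743 × $8,912.65 → $4,258.39
Total COGS = $2,971.35 + $4,258.39 = $7,229.74
Ending inventory (cost pool remaining) = $4,654.26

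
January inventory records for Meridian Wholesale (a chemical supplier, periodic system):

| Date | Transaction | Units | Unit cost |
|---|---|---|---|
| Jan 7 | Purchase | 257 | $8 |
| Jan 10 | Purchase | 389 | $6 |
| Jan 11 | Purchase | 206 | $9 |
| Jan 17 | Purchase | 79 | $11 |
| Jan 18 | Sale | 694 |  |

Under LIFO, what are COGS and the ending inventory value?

COGS = $5,217; ending inventory = $1,896

Jan 18, 694 sold [LIFO — newest first]: 79 @ $11 + 206 @ $9 + 389 @ $6 + 20 @ $8 = $5,217
Ending inventory: 237 @ $8 = $1,896
Check: goods available $7,113 = COGS $5,217 + ending $1,896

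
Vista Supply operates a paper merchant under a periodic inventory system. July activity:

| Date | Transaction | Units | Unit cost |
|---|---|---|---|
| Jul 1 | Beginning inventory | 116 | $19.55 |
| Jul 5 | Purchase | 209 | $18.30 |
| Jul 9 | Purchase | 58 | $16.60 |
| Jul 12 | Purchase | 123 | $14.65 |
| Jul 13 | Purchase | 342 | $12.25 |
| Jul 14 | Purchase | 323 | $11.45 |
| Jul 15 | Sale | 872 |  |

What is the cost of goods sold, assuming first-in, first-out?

Jul 15, 872 sold [FIFO — oldest first]: 116 @ $19.55 + 209 @ $18.30 + 58 @ $16.60 + 123 @ $14.65 + 342 @ $12.25 + 24 @ $11.45 = $13,321.55
Ending inventory: 299 @ $11.45 = $3,423.55

COGS = $13,321.55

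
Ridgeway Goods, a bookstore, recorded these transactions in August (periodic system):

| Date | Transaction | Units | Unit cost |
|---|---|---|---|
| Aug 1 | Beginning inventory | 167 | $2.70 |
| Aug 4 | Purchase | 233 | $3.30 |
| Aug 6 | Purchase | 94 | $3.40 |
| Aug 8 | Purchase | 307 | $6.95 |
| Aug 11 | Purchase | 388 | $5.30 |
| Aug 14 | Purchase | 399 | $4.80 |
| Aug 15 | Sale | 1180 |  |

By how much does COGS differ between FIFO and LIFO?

FIFO COGS: 167 @ $2.70 + 233 @ $3.30 + 94 @ $3.40 + 307 @ $6.95 + 379 @ $5.30 = $5,681.75
LIFO COGS: 399 @ $4.80 + 388 @ $5.30 + 307 @ $6.95 + 86 @ $3.40 = $6,397.65
Difference = |$5,681.75 − $6,397.65| = $715.90

$715.90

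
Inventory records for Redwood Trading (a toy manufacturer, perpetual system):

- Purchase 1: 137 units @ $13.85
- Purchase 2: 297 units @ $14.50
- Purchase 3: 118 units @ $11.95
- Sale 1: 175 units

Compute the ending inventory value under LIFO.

Ending inventory = $5,377.45

Sale 1 (175) [LIFO — newest first]: 118 @ $11.95 + 57 @ $14.50 = $2,236.60
Ending inventory: 137 @ $13.85 + 240 @ $14.50 = $5,377.45
Check: goods available $7,614.05 = COGS $2,236.60 + ending $5,377.45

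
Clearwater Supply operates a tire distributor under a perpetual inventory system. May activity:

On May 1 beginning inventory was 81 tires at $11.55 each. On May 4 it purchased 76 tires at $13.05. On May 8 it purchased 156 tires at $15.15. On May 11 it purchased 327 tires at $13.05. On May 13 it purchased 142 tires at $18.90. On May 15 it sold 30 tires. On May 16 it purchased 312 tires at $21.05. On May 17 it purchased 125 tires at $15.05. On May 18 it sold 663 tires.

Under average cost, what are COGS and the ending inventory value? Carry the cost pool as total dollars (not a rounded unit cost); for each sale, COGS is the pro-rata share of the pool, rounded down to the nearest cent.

COGS = $11,170.57; ending inventory = $8,520.18

After May 1: 81 on hand, pool $935.55 (≈ $11.5500 each)
After May 4: 157 on hand, pool $1,927.35 (≈ $12.2761 each)
After May 8: 313 on hand, pool $4,290.75 (≈ $13.7085 each)
After May 11: 640 on hand, pool $8,558.10 (≈ $13.3720 each)
After May 13: 782 on hand, pool $11,241.90 (≈ $14.3758 each)
May 15, sell 30: 30/782 × $11,241.90 → $431.27
After May 16: 1064 on hand, pool $17,378.23 (≈ $16.3329 each)
After May 17: 1189 on hand, pool $19,259.48 (≈ $16.1980 each)
May 18, sell 663: 663/1189 × $19,259.48 → $10,739.30
Total COGS = $431.27 + $10,739.30 = $11,170.57
Ending inventory (cost pool remaining) = $8,520.18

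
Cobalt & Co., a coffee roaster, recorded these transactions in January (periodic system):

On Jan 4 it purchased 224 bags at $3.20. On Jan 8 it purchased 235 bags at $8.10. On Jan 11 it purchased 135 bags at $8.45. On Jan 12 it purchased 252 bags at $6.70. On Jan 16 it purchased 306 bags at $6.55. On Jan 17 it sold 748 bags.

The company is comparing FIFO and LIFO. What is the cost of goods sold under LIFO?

FIFO COGS: 224 @ $3.20 + 235 @ $8.10 + 135 @ $8.45 + 154 @ $6.70 = $4,792.85
LIFO COGS: 306 @ $6.55 + 252 @ $6.70 + 135 @ $8.45 + 55 @ $8.10 = $5,278.95

COGS = $5,278.95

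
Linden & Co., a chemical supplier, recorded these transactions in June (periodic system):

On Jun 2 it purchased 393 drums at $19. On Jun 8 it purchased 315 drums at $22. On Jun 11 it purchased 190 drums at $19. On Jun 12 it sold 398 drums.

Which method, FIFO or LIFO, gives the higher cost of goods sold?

FIFO COGS: 393 @ $19 + 5 @ $22 = $7,577
LIFO COGS: 190 @ $19 + 208 @ $22 = $8,186

LIFO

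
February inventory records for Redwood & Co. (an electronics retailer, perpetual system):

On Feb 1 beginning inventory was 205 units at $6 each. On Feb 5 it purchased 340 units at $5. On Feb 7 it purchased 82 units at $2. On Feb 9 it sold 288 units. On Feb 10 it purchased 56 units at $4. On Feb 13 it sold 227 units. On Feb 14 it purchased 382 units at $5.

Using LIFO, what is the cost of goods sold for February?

COGS = $2,310

Feb 9, 288 sold [LIFO — newest first]: 82 @ $2 + 206 @ $5 = $1,194
Feb 13, 227 sold [LIFO — newest first]: 56 @ $4 + 134 @ $5 + 37 @ $6 = $1,116
Total COGS = $1,194 + $1,116 = $2,310
Ending inventory: 168 @ $6 + 382 @ $5 = $2,918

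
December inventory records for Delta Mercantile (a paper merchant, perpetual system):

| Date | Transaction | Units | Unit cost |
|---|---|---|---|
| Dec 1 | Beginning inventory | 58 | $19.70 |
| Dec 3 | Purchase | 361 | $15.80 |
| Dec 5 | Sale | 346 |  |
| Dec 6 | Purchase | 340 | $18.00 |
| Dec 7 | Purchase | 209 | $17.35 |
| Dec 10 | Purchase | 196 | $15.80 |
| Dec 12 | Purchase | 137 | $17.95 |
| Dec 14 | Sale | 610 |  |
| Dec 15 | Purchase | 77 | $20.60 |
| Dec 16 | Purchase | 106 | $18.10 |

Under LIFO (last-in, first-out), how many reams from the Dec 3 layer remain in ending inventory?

Dec 5, 346 sold [LIFO — newest first]: 346 @ $15.80 = $5,466.80
Dec 14, 610 sold [LIFO — newest first]: 137 @ $17.95 + 196 @ $15.80 + 209 @ $17.35 + 68 @ $18.00 = $10,406.10
Total COGS = $5,466.80 + $10,406.10 = $15,872.90
Ending inventory: 58 @ $19.70 + 15 @ $15.80 + 272 @ $18.00 + 77 @ $20.60 + 106 @ $18.10 = $9,780.40

15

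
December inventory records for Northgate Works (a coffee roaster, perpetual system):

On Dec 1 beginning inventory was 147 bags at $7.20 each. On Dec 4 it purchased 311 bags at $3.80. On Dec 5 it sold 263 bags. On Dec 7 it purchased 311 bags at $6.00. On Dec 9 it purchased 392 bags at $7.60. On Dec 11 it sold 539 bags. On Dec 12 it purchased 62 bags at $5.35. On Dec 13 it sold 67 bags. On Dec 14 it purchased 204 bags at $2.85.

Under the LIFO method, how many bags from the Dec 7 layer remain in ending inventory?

159

Dec 5, 263 sold [LIFO — newest first]: 263 @ $3.80 = $999.40
Dec 11, 539 sold [LIFO — newest first]: 392 @ $7.60 + 147 @ $6.00 = $3,861.20
Dec 13, 67 sold [LIFO — newest first]: 62 @ $5.35 + 5 @ $6.00 = $361.70
Total COGS = $999.40 + $3,861.20 + $361.70 = $5,222.30
Ending inventory: 147 @ $7.20 + 48 @ $3.80 + 159 @ $6.00 + 204 @ $2.85 = $2,776.20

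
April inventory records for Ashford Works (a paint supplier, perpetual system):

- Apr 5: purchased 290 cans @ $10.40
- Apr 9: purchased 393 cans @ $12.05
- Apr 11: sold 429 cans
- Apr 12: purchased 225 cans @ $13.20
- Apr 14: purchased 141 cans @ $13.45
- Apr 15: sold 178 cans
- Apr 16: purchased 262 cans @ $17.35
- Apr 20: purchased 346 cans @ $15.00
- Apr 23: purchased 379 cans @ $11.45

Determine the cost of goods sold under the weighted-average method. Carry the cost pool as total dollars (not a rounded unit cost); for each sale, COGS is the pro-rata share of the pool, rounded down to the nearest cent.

COGS = $7,093.66

After Apr 5: 290 on hand, pool $3,016.00 (≈ $10.4000 each)
After Apr 9: 683 on hand, pool $7,751.65 (≈ $11.3494 each)
Apr 11, sell 429: 429/683 × $7,751.65 → $4,868.89
After Apr 12: 479 on hand, pool $5,852.76 (≈ $12.2187 each)
After Apr 14: 620 on hand, pool $7,749.21 (≈ $12.4987 each)
Apr 15, sell 178: 178/620 × $7,749.21 → $2,224.77
After Apr 16: 704 on hand, pool $10,070.14 (≈ $14.3042 each)
After Apr 20: 1050 on hand, pool $15,260.14 (≈ $14.5335 each)
After Apr 23: 1429 on hand, pool $19,599.69 (≈ $13.7157 each)
Total COGS = $4,868.89 + $2,224.77 = $7,093.66
Ending inventory (cost pool remaining) = $19,599.69
Check: goods available $26,693.35 = COGS $7,093.66 + ending $19,599.69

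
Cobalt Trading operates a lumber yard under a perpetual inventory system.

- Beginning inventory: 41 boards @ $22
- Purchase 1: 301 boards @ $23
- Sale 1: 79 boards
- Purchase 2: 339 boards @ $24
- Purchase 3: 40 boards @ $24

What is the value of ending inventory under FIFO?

Sale 1 (79) [FIFO — oldest first]: 41 @ $22 + 38 @ $23 = $1,776
Ending inventory: 263 @ $23 + 339 @ $24 + 40 @ $24 = $15,145
Check: goods available $16,921 = COGS $1,776 + ending $15,145

Ending inventory = $15,145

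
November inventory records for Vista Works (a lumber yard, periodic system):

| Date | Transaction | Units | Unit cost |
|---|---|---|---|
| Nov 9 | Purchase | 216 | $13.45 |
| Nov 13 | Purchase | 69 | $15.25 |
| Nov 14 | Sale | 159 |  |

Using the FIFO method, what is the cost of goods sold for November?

Nov 14, 159 sold [FIFO — oldest first]: 159 @ $13.45 = $2,138.55
Ending inventory: 57 @ $13.45 + 69 @ $15.25 = $1,818.90
Check: goods available $3,957.45 = COGS $2,138.55 + ending $1,818.90

COGS = $2,138.55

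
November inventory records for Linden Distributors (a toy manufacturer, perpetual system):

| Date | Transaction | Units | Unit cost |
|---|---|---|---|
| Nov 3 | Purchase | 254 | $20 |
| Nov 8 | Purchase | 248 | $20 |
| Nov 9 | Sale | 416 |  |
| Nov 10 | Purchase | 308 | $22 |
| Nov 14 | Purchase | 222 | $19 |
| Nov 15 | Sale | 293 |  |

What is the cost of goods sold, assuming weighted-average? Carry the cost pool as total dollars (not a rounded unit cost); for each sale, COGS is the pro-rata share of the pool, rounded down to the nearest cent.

After Nov 3: 254 on hand, pool $5,080.00 (≈ $20.0000 each)
After Nov 8: 502 on hand, pool $10,040.00 (≈ $20.0000 each)
Nov 9, sell 416: 416/502 × $10,040.00 → $8,320.00
After Nov 10: 394 on hand, pool $8,496.00 (≈ $21.5635 each)
After Nov 14: 616 on hand, pool $12,714.00 (≈ $20.6396 each)
Nov 15, sell 293: 293/616 × $12,714.00 → $6,047.40
Total COGS = $8,320.00 + $6,047.40 = $14,367.40
Ending inventory (cost pool remaining) = $6,666.60
Check: goods available $21,034.00 = COGS $14,367.40 + ending $6,666.60

COGS = $14,367.40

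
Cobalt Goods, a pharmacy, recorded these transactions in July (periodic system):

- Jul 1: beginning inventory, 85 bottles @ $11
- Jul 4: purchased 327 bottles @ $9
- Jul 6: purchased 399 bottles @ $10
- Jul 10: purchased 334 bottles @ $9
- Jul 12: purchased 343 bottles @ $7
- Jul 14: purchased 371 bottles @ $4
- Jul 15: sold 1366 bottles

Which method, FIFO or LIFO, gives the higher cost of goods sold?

FIFO COGS: 85 @ $11 + 327 @ $9 + 399 @ $10 + 334 @ $9 + 221 @ $7 = $12,421
LIFO COGS: 371 @ $4 + 343 @ $7 + 334 @ $9 + 318 @ $10 = $10,071

FIFO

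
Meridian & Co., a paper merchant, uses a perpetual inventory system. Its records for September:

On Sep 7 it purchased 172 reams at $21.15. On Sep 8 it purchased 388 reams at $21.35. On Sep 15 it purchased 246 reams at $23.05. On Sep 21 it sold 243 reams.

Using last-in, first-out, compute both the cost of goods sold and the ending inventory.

Sep 21, 243 sold [LIFO — newest first]: 243 @ $23.05 = $5,601.15
Ending inventory: 172 @ $21.15 + 388 @ $21.35 + 3 @ $23.05 = $11,990.75

COGS = $5,601.15; ending inventory = $11,990.75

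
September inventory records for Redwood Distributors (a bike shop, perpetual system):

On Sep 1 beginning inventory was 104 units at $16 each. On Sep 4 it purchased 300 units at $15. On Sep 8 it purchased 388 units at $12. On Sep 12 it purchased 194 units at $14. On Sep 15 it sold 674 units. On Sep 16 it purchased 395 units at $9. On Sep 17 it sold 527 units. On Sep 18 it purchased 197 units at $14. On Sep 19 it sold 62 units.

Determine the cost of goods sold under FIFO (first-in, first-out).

Sep 15, 674 sold [FIFO — oldest first]: 104 @ $16 + 300 @ $15 + 270 @ $12 = $9,404
Sep 17, 527 sold [FIFO — oldest first]: 118 @ $12 + 194 @ $14 + 215 @ $9 = $6,067
Sep 19, 62 sold [FIFO — oldest first]: 62 @ $9 = $558
Total COGS = $9,404 + $6,067 + $558 = $16,029
Ending inventory: 118 @ $9 + 197 @ $14 = $3,820

COGS = $16,029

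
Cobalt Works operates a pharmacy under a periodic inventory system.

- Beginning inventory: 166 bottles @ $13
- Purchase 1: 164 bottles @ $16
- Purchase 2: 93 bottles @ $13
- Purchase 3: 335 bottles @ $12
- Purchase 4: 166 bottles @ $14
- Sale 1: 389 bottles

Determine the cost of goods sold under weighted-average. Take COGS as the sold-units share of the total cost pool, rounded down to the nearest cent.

Sale 1, sell 389: 389/924 × $12,335.00 → $5,192.98
Ending inventory (cost pool remaining) = $7,142.02
Check: goods available $12,335.00 = COGS $5,192.98 + ending $7,142.02

COGS = $5,192.98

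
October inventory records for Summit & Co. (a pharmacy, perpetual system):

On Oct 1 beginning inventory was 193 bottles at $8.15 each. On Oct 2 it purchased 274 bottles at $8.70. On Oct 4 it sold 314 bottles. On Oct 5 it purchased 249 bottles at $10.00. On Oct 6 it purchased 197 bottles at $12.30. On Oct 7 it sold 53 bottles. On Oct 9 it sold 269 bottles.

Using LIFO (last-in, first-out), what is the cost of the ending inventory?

Oct 4, 314 sold [LIFO — newest first]: 274 @ $8.70 + 40 @ $8.15 = $2,709.80
Oct 7, 53 sold [LIFO — newest first]: 53 @ $12.30 = $651.90
Oct 9, 269 sold [LIFO — newest first]: 144 @ $12.30 + 125 @ $10.00 = $3,021.20
Total COGS = $2,709.80 + $651.90 + $3,021.20 = $6,382.90
Ending inventory: 153 @ $8.15 + 124 @ $10.00 = $2,486.95

Ending inventory = $2,486.95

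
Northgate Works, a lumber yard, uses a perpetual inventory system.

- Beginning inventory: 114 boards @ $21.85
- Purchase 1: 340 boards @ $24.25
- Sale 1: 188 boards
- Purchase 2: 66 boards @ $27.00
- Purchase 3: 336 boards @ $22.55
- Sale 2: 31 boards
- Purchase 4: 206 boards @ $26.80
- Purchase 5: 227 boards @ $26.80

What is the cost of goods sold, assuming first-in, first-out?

Sale 1 (188) [FIFO — oldest first]: 114 @ $21.85 + 74 @ $24.25 = $4,285.40
Sale 2 (31) [FIFO — oldest first]: 31 @ $24.25 = $751.75
Total COGS = $4,285.40 + $751.75 = $5,037.15
Ending inventory: 235 @ $24.25 + 66 @ $27.00 + 336 @ $22.55 + 206 @ $26.80 + 227 @ $26.80 = $26,661.95
Check: goods available $31,699.10 = COGS $5,037.15 + ending $26,661.95

COGS = $5,037.15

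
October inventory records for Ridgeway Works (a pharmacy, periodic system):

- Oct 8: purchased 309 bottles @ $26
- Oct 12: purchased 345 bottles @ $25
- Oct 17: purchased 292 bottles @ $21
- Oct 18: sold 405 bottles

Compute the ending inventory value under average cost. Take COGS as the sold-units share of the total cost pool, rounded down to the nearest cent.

Ending inventory = $13,033.76

Oct 18, sell 405: 405/946 × $22,791.00 → $9,757.24
Ending inventory (cost pool remaining) = $13,033.76
Check: goods available $22,791.00 = COGS $9,757.24 + ending $13,033.76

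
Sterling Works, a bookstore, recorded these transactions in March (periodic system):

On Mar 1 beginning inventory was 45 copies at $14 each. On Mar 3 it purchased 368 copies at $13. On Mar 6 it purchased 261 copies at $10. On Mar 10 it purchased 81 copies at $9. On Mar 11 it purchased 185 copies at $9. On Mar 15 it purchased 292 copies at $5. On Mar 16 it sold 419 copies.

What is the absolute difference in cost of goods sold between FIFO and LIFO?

$2,871

FIFO COGS: 45 @ $14 + 368 @ $13 + 6 @ $10 = $5,474
LIFO COGS: 292 @ $5 + 127 @ $9 = $2,603
Difference = |$5,474 − $2,603| = $2,871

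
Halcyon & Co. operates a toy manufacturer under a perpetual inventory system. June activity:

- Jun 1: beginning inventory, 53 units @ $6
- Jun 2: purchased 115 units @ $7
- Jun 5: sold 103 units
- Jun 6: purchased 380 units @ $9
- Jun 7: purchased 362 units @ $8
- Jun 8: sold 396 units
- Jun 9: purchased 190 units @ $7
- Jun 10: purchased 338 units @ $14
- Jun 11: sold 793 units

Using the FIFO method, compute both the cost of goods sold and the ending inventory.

COGS = $11,457; ending inventory = $2,044

Jun 5, 103 sold [FIFO — oldest first]: 53 @ $6 + 50 @ $7 = $668
Jun 8, 396 sold [FIFO — oldest first]: 65 @ $7 + 331 @ $9 = $3,434
Jun 11, 793 sold [FIFO — oldest first]: 49 @ $9 + 362 @ $8 + 190 @ $7 + 192 @ $14 = $7,355
Total COGS = $668 + $3,434 + $7,355 = $11,457
Ending inventory: 146 @ $14 = $2,044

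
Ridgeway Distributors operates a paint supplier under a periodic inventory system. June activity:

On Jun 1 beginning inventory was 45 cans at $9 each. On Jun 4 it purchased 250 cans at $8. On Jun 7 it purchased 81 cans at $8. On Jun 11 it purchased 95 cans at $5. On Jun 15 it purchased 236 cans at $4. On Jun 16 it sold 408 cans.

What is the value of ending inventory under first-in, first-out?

Ending inventory = $1,259

Jun 16, 408 sold [FIFO — oldest first]: 45 @ $9 + 250 @ $8 + 81 @ $8 + 32 @ $5 = $3,213
Ending inventory: 63 @ $5 + 236 @ $4 = $1,259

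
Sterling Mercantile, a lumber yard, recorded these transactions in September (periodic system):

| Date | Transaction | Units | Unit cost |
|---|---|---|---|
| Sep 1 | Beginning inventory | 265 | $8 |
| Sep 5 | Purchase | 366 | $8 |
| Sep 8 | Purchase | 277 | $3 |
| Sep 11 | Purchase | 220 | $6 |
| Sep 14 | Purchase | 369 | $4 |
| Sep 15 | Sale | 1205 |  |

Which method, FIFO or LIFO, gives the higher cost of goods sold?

FIFO COGS: 265 @ $8 + 366 @ $8 + 277 @ $3 + 220 @ $6 + 77 @ $4 = $7,507
LIFO COGS: 369 @ $4 + 220 @ $6 + 277 @ $3 + 339 @ $8 = $6,339

FIFO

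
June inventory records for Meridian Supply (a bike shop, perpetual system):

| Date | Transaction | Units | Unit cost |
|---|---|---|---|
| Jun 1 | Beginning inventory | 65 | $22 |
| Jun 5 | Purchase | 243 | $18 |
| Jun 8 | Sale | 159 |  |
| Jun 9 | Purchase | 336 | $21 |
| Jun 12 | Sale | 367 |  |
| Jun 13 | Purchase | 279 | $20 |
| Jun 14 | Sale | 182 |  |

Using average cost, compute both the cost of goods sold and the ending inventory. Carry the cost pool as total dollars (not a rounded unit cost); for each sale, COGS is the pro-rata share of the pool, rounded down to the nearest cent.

After Jun 1: 65 on hand, pool $1,430.00 (≈ $22.0000 each)
After Jun 5: 308 on hand, pool $5,804.00 (≈ $18.8442 each)
Jun 8, sell 159: 159/308 × $5,804.00 → $2,996.22
After Jun 9: 485 on hand, pool $9,863.78 (≈ $20.3377 each)
Jun 12, sell 367: 367/485 × $9,863.78 → $7,463.93
After Jun 13: 397 on hand, pool $7,979.85 (≈ $20.1004 each)
Jun 14, sell 182: 182/397 × $7,979.85 → $3,658.26
Total COGS = $2,996.22 + $7,463.93 + $3,658.26 = $14,118.41
Ending inventory (cost pool remaining) = $4,321.59
Check: goods available $18,440.00 = COGS $14,118.41 + ending $4,321.59

COGS = $14,118.41; ending inventory = $4,321.59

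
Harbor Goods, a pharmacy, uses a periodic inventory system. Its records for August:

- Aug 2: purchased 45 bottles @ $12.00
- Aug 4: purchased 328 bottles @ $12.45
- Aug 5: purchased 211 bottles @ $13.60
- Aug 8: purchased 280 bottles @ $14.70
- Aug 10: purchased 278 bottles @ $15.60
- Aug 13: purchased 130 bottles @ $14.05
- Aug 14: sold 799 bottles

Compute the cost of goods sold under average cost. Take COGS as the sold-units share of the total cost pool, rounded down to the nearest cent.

Aug 14, sell 799: 799/1272 × $17,772.50 → $11,163.70
Ending inventory (cost pool remaining) = $6,608.80

COGS = $11,163.70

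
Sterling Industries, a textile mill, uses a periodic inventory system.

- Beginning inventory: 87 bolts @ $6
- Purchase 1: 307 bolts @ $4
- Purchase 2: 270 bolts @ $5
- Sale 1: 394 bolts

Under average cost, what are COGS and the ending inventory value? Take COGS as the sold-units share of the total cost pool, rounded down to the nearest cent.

COGS = $1,839.45; ending inventory = $1,260.55

Sale 1, sell 394: 394/664 × $3,100.00 → $1,839.45
Ending inventory (cost pool remaining) = $1,260.55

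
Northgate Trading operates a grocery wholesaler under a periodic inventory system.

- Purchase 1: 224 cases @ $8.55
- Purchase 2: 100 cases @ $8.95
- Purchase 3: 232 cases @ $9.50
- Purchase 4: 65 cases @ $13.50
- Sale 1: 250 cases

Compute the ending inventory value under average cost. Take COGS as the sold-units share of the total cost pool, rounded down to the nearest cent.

Sale 1, sell 250: 250/621 × $5,891.70 → $2,371.85
Ending inventory (cost pool remaining) = $3,519.85

Ending inventory = $3,519.85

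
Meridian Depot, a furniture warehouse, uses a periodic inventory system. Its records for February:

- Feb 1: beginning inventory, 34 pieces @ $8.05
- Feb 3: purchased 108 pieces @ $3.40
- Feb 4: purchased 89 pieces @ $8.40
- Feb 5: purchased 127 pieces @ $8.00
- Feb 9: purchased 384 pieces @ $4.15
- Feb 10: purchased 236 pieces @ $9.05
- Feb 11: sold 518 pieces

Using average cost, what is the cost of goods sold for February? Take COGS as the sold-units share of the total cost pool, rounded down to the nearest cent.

COGS = $3,248.83

Feb 11, sell 518: 518/978 × $6,133.90 → $3,248.83
Ending inventory (cost pool remaining) = $2,885.07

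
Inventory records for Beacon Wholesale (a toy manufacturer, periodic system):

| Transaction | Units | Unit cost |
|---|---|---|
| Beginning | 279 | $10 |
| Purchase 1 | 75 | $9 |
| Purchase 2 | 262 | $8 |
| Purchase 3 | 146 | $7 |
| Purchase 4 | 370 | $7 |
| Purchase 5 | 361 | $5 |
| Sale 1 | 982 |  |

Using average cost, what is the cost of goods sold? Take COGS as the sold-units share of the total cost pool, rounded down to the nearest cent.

COGS = $7,220.62

Sale 1, sell 982: 982/1493 × $10,978.00 → $7,220.62
Ending inventory (cost pool remaining) = $3,757.38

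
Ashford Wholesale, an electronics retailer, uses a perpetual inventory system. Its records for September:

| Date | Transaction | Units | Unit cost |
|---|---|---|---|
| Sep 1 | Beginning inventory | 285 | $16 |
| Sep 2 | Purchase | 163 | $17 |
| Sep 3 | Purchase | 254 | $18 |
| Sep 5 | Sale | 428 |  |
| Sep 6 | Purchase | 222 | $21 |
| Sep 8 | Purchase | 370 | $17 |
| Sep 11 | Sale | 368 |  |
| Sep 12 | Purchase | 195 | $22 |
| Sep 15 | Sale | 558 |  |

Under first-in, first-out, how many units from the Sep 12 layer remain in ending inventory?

Sep 5, 428 sold [FIFO — oldest first]: 285 @ $16 + 143 @ $17 = $6,991
Sep 11, 368 sold [FIFO — oldest first]: 20 @ $17 + 254 @ $18 + 94 @ $21 = $6,886
Sep 15, 558 sold [FIFO — oldest first]: 128 @ $21 + 370 @ $17 + 60 @ $22 = $10,298
Total COGS = $6,991 + $6,886 + $10,298 = $24,175
Ending inventory: 135 @ $22 = $2,970

135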